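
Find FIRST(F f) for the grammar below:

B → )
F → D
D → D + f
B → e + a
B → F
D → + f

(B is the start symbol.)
FIRST sets of the non-terminals involved (from the grammar, by fixed-point iteration):
  FIRST(F) = { '+' }

To compute FIRST(F f), process the symbols left to right:
Symbol F is a non-terminal. Add FIRST(F) \ {ε} = { '+' }
F is not nullable (ε ∉ FIRST(F)), so stop here.
FIRST(F f) = { '+' }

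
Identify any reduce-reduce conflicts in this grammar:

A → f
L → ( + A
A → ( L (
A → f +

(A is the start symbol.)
Augment with A' → A and build the canonical LR(0) collection (I0 = CLOSURE({[A' → . A]}), then GOTO on every symbol after a dot until no new states appear). It has 10 states:
  I0: { [A → . ( L (], [A → . f +], [A → . f], [A' → . A] }  — shift
  I1: { [A → ( . L (], [L → . ( + A] }  — shift
  I2: { [A' → A .] }  — accept
  I3: { [A → f . +], [A → f .] }  — shift, reduce
  I4: { [A → f + .] }  — reduce
  I5: { [L → ( . + A] }  — shift
  I6: { [A → ( L . (] }  — shift
  I7: { [A → ( L ( .] }  — reduce
  I8: { [A → . ( L (], [A → . f +], [A → . f], [L → ( + . A] }  — shift
  I9: { [L → ( + A .] }  — reduce

No state contains more than one complete item.

Answer: No reduce-reduce conflicts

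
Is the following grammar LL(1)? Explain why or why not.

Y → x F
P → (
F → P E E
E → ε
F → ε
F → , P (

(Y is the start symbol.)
Relevant sets:
  FIRST(P) = { '(' }
  FOLLOW(F) = { $ }

For F:
  PREDICT(F → P E E) = { '(' }
  PREDICT(F → ε) = { $ }
  PREDICT(F → ',' P '(') = { ',' }
Y, P, E have a single production, so nothing to check there.

All predict sets are disjoint. The grammar IS LL(1).

Answer: Yes, the grammar is LL(1).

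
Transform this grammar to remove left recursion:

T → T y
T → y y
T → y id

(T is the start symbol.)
T → y y T'
T → y id T'
T' → y T'
T' → ε

T is directly left-recursive. The standard transformation for
  A → A α₁ | ... | A α_m | β₁ | ... | β_n
is
  A  → β₁ A' | ... | β_n A'
  A' → α₁ A' | ... | α_m A' | ε

T → y y becomes T → y y T'
T → y id becomes T → y id T'
T → T y becomes T' → y T'
Add T' → ε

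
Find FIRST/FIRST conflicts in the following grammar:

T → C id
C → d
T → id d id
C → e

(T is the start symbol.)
FIRST sets of the non-terminals at (or reachable through a nullable prefix from) the front of some alternative:
  FIRST(C) = { 'd', 'e' }

Productions for T:
  T → C id: FIRST = { 'd', 'e' }
  T → id d id: FIRST = { 'id' }
Productions for C:
  C → d: FIRST = { 'd' }
  C → e: FIRST = { 'e' }

All alternatives of each non-terminal have pairwise disjoint FIRST sets.

Answer: No FIRST/FIRST conflicts.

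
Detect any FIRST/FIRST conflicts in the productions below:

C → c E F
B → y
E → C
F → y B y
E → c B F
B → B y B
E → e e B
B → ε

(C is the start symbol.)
A FIRST/FIRST conflict occurs when two productions N → α and N → β for the same non-terminal have FIRST(α) ∩ FIRST(β) ≠ ∅ (with ε ∈ FIRST of a nullable right-hand side, so two nullable alternatives also conflict).

FIRST sets of the non-terminals at (or reachable through a nullable prefix from) the front of some alternative:
  FIRST(B) = { 'y', ε }
  FIRST(C) = { 'c' }

Productions for B:
  B → y: FIRST = { 'y' }
  B → B y B: FIRST = { 'y' }
  B → ε: FIRST = { ε }
Productions for E:
  E → C: FIRST = { 'c' }
  E → c B F: FIRST = { 'c' }
  E → e e B: FIRST = { 'e' }
C, F have only one production, so no FIRST/FIRST conflict is possible there.

Conflict for B: B → y and B → B y B
  Overlap: { 'y' }
Conflict for E: E → C and E → c B F
  Overlap: { 'c' }

Answer: Yes. B → y / B → B y B on { 'y' }; E → C / E → c B F on { 'c' }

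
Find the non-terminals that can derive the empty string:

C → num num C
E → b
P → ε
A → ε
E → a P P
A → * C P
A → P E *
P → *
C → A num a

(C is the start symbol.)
{ 'A', 'P' }

A non-terminal is nullable if it can derive ε (the empty string): either it has an ε-production, or it has a production whose right-hand side consists entirely of nullable non-terminals.

ε-productions: P → ε, A → ε
So P, A are immediately nullable.
No further non-terminal can be added: every production for the remaining non-terminals contains a terminal or a non-nullable non-terminal.
Nullable = { 'A', 'P' }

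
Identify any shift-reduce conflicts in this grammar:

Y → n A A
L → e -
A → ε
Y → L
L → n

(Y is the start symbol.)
No shift-reduce conflicts

A shift-reduce conflict occurs when an LR(0) state has both:
  - a complete (reduce) item [A → α .] (dot at the end), and
  - a shift item [B → β . c γ] (dot before a terminal).

Augment with Y' → Y and build the canonical LR(0) collection (I0 = CLOSURE({[Y' → . Y]}), then GOTO on every symbol after a dot until no new states appear). It has 8 states:
  I0: { [L → . e -], [L → . n], [Y → . L], [Y → . n A A], [Y' → . Y] }  — shift
  I1: { [Y → L .] }  — reduce
  I2: { [Y' → Y .] }  — accept
  I3: { [L → e . -] }  — shift
  I4: { [A → .], [L → n .], [Y → n . A A] }  — 2 reduces
  I5: { [A → .], [Y → n A . A] }  — reduce
  I6: { [Y → n A A .] }  — reduce
  I7: { [L → e - .] }  — reduce

No state contains both a complete item and a shift item.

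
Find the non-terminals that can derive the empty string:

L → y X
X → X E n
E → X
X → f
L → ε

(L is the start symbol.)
{ 'L' }

A non-terminal is nullable if it can derive ε (the empty string): either it has an ε-production, or it has a production whose right-hand side consists entirely of nullable non-terminals.

ε-productions: L → ε
So L is immediately nullable.
No further non-terminal can be added: every production for the remaining non-terminals contains a terminal or a non-nullable non-terminal.
Nullable = { 'L' }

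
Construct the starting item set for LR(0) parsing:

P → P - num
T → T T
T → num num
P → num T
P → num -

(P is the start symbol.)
First, augment the grammar with P' → P
I₀ = CLOSURE({ [P' → . P] }):
  [P' → . P] has the dot before P: add [P → . P - num], [P → . num T], [P → . num -]
No further items can be added.

I₀ = { [P → . P - num], [P → . num -], [P → . num T], [P' → . P] }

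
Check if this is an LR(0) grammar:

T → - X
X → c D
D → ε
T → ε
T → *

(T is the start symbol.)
Augment with T' → T and build the canonical LR(0) collection (I0 = CLOSURE({[T' → . T]}), then GOTO on every symbol after a dot until no new states appear). It has 7 states:
  I0: { [T → . *], [T → . - X], [T → .], [T' → . T] }  — shift, reduce
  I1: { [T → * .] }  — reduce
  I2: { [T → - . X], [X → . c D] }  — shift
  I3: { [T' → T .] }  — accept
  I4: { [T → - X .] }  — reduce
  I5: { [D → .], [X → c . D] }  — reduce
  I6: { [X → c D .] }  — reduce

Conflict in state I0:
  Shift-reduce conflict between [T → .] and [T → . *]
So the grammar is NOT LR(0).

Answer: No. Shift-reduce conflict between [T → .] and [T → . *]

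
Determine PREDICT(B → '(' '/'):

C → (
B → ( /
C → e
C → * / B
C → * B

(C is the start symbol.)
{ '(' }

PREDICT(B → '(' '/') = (FIRST(RHS) \ {ε}) ∪ (FOLLOW(B) if ε ∈ FIRST(RHS), i.e. RHS ⇒* ε)
FIRST('(' '/') = { '(' }
ε ∉ FIRST('(' '/'), so FOLLOW(B) is not added.
PREDICT(B → '(' '/') = { '(' }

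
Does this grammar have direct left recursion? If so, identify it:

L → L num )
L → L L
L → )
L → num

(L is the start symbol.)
Yes, L is left-recursive

L → L num ): LEFT RECURSIVE (starts with L)
L → L L: LEFT RECURSIVE (starts with L)
L → ): starts with ')'
L → num: starts with num

The grammar has direct left recursion on: L.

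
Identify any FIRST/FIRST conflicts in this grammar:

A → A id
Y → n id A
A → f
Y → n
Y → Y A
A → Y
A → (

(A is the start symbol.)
FIRST sets of the non-terminals at (or reachable through a nullable prefix from) the front of some alternative:
  FIRST(A) = { '(', 'f', 'n' }
  FIRST(Y) = { 'n' }

Productions for A:
  A → A id: FIRST = { '(', 'f', 'n' }
  A → f: FIRST = { 'f' }
  A → Y: FIRST = { 'n' }
  A → (: FIRST = { '(' }
Productions for Y:
  Y → n id A: FIRST = { 'n' }
  Y → n: FIRST = { 'n' }
  Y → Y A: FIRST = { 'n' }

Conflict for A: A → A id and A → f
  Overlap: { 'f' }
Conflict for A: A → A id and A → Y
  Overlap: { 'n' }
Conflict for A: A → A id and A → (
  Overlap: { '(' }
Conflict for Y: Y → n id A and Y → n
  Overlap: { 'n' }
Conflict for Y: Y → n id A and Y → Y A
  Overlap: { 'n' }
Conflict for Y: Y → n and Y → Y A
  Overlap: { 'n' }

Answer: Yes. A → A id / A → f on { 'f' }; A → A id / A → Y on { 'n' }; A → A id / A → '(' on { '(' }; Y → n id A / Y → n on { 'n' }; Y → n id A / Y → Y A on { 'n' }; Y → n / Y → Y A on { 'n' }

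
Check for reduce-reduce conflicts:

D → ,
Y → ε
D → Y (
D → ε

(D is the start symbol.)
Yes — I0: [D → .] vs [Y → .]

A reduce-reduce conflict occurs when an LR(0) state has two complete items [A → α .] and [B → β .] — both call for a reduction, and with no lookahead the parser cannot choose between them.

Augment with D' → D and build the canonical LR(0) collection (I0 = CLOSURE({[D' → . D]}), then GOTO on every symbol after a dot until no new states appear). It has 5 states:
  I0: { [D → . ,], [D → . Y (], [D → .], [D' → . D], [Y → .] }  — shift, 2 reduces
  I1: { [D → , .] }  — reduce
  I2: { [D' → D .] }  — accept
  I3: { [D → Y . (] }  — shift
  I4: { [D → Y ( .] }  — reduce

I0 contains complete items [D → .], [Y → .] — reduce-reduce conflict.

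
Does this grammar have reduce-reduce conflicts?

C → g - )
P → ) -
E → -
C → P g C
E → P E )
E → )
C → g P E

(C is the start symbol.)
No reduce-reduce conflicts

Augment with C' → C and build the canonical LR(0) collection (I0 = CLOSURE({[C' → . C]}), then GOTO on every symbol after a dot until no new states appear). It has 17 states:
  I0: { [C → . P g C], [C → . g - )], [C → . g P E], [C' → . C], [P → . ) -] }  — shift
  I1: { [P → ) . -] }  — shift
  I2: { [C' → C .] }  — accept
  I3: { [C → P . g C] }  — shift
  I4: { [C → g . - )], [C → g . P E], [P → . ) -] }  — shift
  I5: { [C → g - . )] }  — shift
  I6: { [C → g P . E], [E → . )], [E → . -], [E → . P E )], [P → . ) -] }  — shift
  I7: { [E → ) .], [P → ) . -] }  — shift, reduce
  I8: { [E → - .] }  — reduce
  I9: { [C → g P E .] }  — reduce
  I10: { [E → . )], [E → . -], [E → . P E )], [E → P . E )], [P → . ) -] }  — shift
  I11: { [E → P E . )] }  — shift
  I12: { [E → P E ) .] }  — reduce
  I13: { [P → ) - .] }  — reduce
  I14: { [C → g - ) .] }  — reduce
  I15: { [C → . P g C], [C → . g - )], [C → . g P E], [C → P g . C], [P → . ) -] }  — shift
  I16: { [C → P g C .] }  — reduce

No state contains more than one complete item.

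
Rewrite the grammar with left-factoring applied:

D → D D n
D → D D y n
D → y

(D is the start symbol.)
Left-factoring transforms A → αβ₁ | αβ₂ into A → αA' and A' → β₁ | β₂
(α is the longest common prefix among the alternatives). Repeat until
no nonterminal has two alternatives with a common prefix.

Round 1: D has alternatives sharing prefix 'D D'. Introduce D': D → D D D'
  Add: D' → n
  Add: D' → y n

No remaining common prefixes — done.

Resulting grammar:
D → D D D'
D' → n
D' → y n
D → y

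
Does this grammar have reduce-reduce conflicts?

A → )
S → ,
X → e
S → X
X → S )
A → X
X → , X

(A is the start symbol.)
Yes — I5: [A → X .] vs [S → X .]; I8: [S → X .] vs [X → , X .]

A reduce-reduce conflict occurs when an LR(0) state has two complete items [A → α .] and [B → β .] — both call for a reduction, and with no lookahead the parser cannot choose between them.

Augment with A' → A and build the canonical LR(0) collection (I0 = CLOSURE({[A' → . A]}), then GOTO on every symbol after a dot until no new states appear). It has 9 states:
  I0: { [A → . )], [A → . X], [A' → . A], [S → . ,], [S → . X], [X → . , X], [X → . S )], [X → . e] }  — shift
  I1: { [A → ) .] }  — reduce
  I2: { [S → , .], [S → . ,], [S → . X], [X → , . X], [X → . , X], [X → . S )], [X → . e] }  — shift, reduce
  I3: { [A' → A .] }  — accept
  I4: { [X → S . )] }  — shift
  I5: { [A → X .], [S → X .] }  — 2 reduces
  I6: { [X → e .] }  — reduce
  I7: { [X → S ) .] }  — reduce
  I8: { [S → X .], [X → , X .] }  — 2 reduces

I5 contains complete items [A → X .], [S → X .] — reduce-reduce conflict.
I8 contains complete items [S → X .], [X → , X .] — reduce-reduce conflict.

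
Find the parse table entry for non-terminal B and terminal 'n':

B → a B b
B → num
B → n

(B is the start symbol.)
To find M[B, 'n'], we find productions for B where 'n' is in the predict set (PREDICT(N → α) = (FIRST(α) \ {ε}) ∪ (FOLLOW(N) if α ⇒* ε)).

B → a B b: PREDICT = { 'a' }
B → num: PREDICT = { 'num' }
B → n: PREDICT = { 'n' }
  'n' is in predict set, so this production goes in M[B, 'n']

M[B, 'n'] = B → n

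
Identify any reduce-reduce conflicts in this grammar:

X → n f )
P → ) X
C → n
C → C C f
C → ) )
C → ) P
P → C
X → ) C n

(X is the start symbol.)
Yes — I10: [C → n .] vs [X → ) C n .]

Augment with X' → X and build the canonical LR(0) collection (I0 = CLOSURE({[X' → . X]}), then GOTO on every symbol after a dot until no new states appear). It has 19 states:
  I0: { [X → . ) C n], [X → . n f )], [X' → . X] }  — shift
  I1: { [C → . ) )], [C → . ) P], [C → . C C f], [C → . n], [X → ) . C n] }  — shift
  I2: { [X' → X .] }  — accept
  I3: { [X → n . f )] }  — shift
  I4: { [X → n f . )] }  — shift
  I5: { [X → n f ) .] }  — reduce
  I6: { [C → ) . )], [C → ) . P], [C → . ) )], [C → . ) P], [C → . C C f], [C → . n], [P → . ) X], [P → . C] }  — shift
  I7: { [C → . ) )], [C → . ) P], [C → . C C f], [C → . n], [C → C . C f], [X → ) C . n] }  — shift
  I8: { [C → n .] }  — reduce
  I9: { [C → . ) )], [C → . ) P], [C → . C C f], [C → . n], [C → C . C f], [C → C C . f] }  — shift
  I10: { [C → n .], [X → ) C n .] }  — 2 reduces
  I11: { [C → C C f .] }  — reduce
  I12: { [C → ) ) .], [C → ) . )], [C → ) . P], [C → . ) )], [C → . ) P], [C → . C C f], [C → . n], [P → ) . X], [P → . ) X], [P → . C], [X → . ) C n], [X → . n f )] }  — shift, reduce
  I13: { [C → . ) )], [C → . ) P], [C → . C C f], [C → . n], [C → C . C f], [P → C .] }  — shift, reduce
  I14: { [C → ) P .] }  — reduce
  I15: { [C → ) ) .], [C → ) . )], [C → ) . P], [C → . ) )], [C → . ) P], [C → . C C f], [C → . n], [P → ) . X], [P → . ) X], [P → . C], [X → ) . C n], [X → . ) C n], [X → . n f )] }  — shift, reduce
  I16: { [P → ) X .] }  — reduce
  I17: { [C → n .], [X → n . f )] }  — shift, reduce
  I18: { [C → . ) )], [C → . ) P], [C → . C C f], [C → . n], [C → C . C f], [P → C .], [X → ) C . n] }  — shift, reduce

I10 contains complete items [C → n .], [X → ) C n .] — reduce-reduce conflict.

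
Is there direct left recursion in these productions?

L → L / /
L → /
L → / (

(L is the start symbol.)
Yes, L is left-recursive

Direct left recursion occurs when N → N α for some non-terminal N (the right-hand side begins with the left-hand side itself).

L → L / /: LEFT RECURSIVE (starts with L)
L → /: starts with '/'
L → / (: starts with '/'

The grammar has direct left recursion on: L.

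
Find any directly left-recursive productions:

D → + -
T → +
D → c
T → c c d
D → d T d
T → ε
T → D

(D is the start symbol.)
D → + -: starts with '+'
T → +: starts with '+'
D → c: starts with c
T → c c d: starts with c
D → d T d: starts with d
T → ε: starts with ε
T → D: starts with D

No direct left recursion found.

Answer: No direct left recursion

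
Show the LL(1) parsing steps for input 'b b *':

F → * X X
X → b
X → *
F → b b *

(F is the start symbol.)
LL(1) parsing maintains a stack (initially the start symbol over $) and the input. At each step: if the stack top is a terminal, match it against the current input token; if it is a non-terminal N, replace it with the RHS of M[N, lookahead] (the unique production whose predict set contains the lookahead).

Stack is shown with the top on the left.

Stack    Input    Action
------------------------
F $      b b * $  output F → b b *
b b * $  b b * $  match 'b'
b * $    b * $    match 'b'
* $      * $      match '*'
$        $        accept

The string is accepted.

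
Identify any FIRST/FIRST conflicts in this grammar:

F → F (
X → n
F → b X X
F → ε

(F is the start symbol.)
Yes. F → F '(' / F → b X X on { 'b' }

A FIRST/FIRST conflict occurs when two productions N → α and N → β for the same non-terminal have FIRST(α) ∩ FIRST(β) ≠ ∅ (with ε ∈ FIRST of a nullable right-hand side, so two nullable alternatives also conflict).

FIRST sets of the non-terminals at (or reachable through a nullable prefix from) the front of some alternative:
  FIRST(F) = { '(', 'b', ε }

Productions for F:
  F → F (: FIRST = { '(', 'b' }
  F → b X X: FIRST = { 'b' }
  F → ε: FIRST = { ε }
X has only one production, so no FIRST/FIRST conflict is possible there.

Conflict for F: F → F ( and F → b X X
  Overlap: { 'b' }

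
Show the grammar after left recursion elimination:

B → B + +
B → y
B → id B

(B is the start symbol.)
B → y B'
B → id B B'
B' → + + B'
B' → ε

B is directly left-recursive. The standard transformation for
  A → A α₁ | ... | A α_m | β₁ | ... | β_n
is
  A  → β₁ A' | ... | β_n A'
  A' → α₁ A' | ... | α_m A' | ε

B → y becomes B → y B'
B → id B becomes B → id B B'
B → B + + becomes B' → + + B'
Add B' → ε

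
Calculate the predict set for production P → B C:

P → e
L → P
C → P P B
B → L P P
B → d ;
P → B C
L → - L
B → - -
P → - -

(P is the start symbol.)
PREDICT(P → B C) = (FIRST(RHS) \ {ε}) ∪ (FOLLOW(P) if ε ∈ FIRST(RHS), i.e. RHS ⇒* ε)
FIRST(B) = { '-', 'd', 'e' }
FIRST(B C) = { '-', 'd', 'e' }
ε ∉ FIRST(B C), so FOLLOW(P) is not added.
PREDICT(P → B C) = { '-', 'd', 'e' }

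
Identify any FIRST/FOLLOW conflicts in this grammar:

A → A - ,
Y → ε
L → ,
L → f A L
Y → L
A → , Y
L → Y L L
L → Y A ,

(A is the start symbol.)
Yes. Y → L with FOLLOW(Y) on { ',', 'f' }

Nullable non-terminals: Y.
FIRST sets used below: FIRST(L) = { ',', 'f' }

Y: nullable alternative(s) Y → ε; FOLLOW(Y) = { $, ',', '-', 'f' }
  Y → ε: FIRST \ {ε} = { } — this is the only nullable alternative, skip
  Y → L: FIRST \ {ε} = { ',', 'f' } — overlaps FOLLOW(Y) on { ',', 'f' }: CONFLICT

A, L have no nullable alternative, so no FIRST/FOLLOW check is needed there.

So the grammar has 1 FIRST/FOLLOW conflict (marked CONFLICT above).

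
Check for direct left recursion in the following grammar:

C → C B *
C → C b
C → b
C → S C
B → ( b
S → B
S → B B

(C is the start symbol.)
C → C B *: LEFT RECURSIVE (starts with C)
C → C b: LEFT RECURSIVE (starts with C)
C → b: starts with b
C → S C: starts with S
B → ( b: starts with '('
S → B: starts with B
S → B B: starts with B

The grammar has direct left recursion on: C.

Answer: Yes, C is left-recursive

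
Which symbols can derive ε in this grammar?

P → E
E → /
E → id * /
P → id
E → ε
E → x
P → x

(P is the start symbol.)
A non-terminal is nullable if it can derive ε (the empty string): either it has an ε-production, or it has a production whose right-hand side consists entirely of nullable non-terminals.

ε-productions: E → ε
So E is immediately nullable.
P → E: every symbol on the right is nullable, so P is nullable too.
Every non-terminal is now nullable.
Nullable = { 'E', 'P' }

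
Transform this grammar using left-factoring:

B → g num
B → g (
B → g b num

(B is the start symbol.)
B → g B'
B' → num
B' → (
B' → b num

Left-factoring transforms A → αβ₁ | αβ₂ into A → αA' and A' → β₁ | β₂
(α is the longest common prefix among the alternatives). Repeat until
no nonterminal has two alternatives with a common prefix.

Round 1: B has alternatives sharing prefix 'g'. Introduce B': B → g B'
  Add: B' → num
  Add: B' → (
  Add: B' → b num

No remaining common prefixes — done.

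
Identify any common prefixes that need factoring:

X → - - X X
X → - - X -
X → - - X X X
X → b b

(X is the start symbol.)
Left-factoring is needed when two productions for the same non-terminal
share a common prefix on the right-hand side.

Productions for X:
  X → - - X X
  X → - - X -
  X → - - X X X
  X → b b

Found common prefix '- - X' in productions for X

Answer: Yes, X has productions with common prefix '- - X'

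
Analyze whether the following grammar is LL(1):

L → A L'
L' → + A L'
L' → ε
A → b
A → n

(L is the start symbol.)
Yes, the grammar is LL(1).

A grammar is LL(1) if for each non-terminal N with multiple productions, the predict sets of those productions are pairwise disjoint, where PREDICT(N → α) = (FIRST(α) \ {ε}) ∪ (FOLLOW(N) if α ⇒* ε).

Relevant sets:
  FOLLOW(L') = { $ }

For L':
  PREDICT(L' → '+' A L') = { '+' }
  PREDICT(L' → ε) = { $ }
For A:
  PREDICT(A → b) = { 'b' }
  PREDICT(A → n) = { 'n' }
L has a single production, so nothing to check there.

All predict sets are disjoint. The grammar IS LL(1).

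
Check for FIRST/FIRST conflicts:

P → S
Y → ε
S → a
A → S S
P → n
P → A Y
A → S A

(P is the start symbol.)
A FIRST/FIRST conflict occurs when two productions N → α and N → β for the same non-terminal have FIRST(α) ∩ FIRST(β) ≠ ∅ (with ε ∈ FIRST of a nullable right-hand side, so two nullable alternatives also conflict).

FIRST sets of the non-terminals at (or reachable through a nullable prefix from) the front of some alternative:
  FIRST(S) = { 'a' }
  FIRST(A) = { 'a' }

Productions for P:
  P → S: FIRST = { 'a' }
  P → n: FIRST = { 'n' }
  P → A Y: FIRST = { 'a' }
Productions for A:
  A → S S: FIRST = { 'a' }
  A → S A: FIRST = { 'a' }
Y, S have only one production, so no FIRST/FIRST conflict is possible there.

Conflict for P: P → S and P → A Y
  Overlap: { 'a' }
Conflict for A: A → S S and A → S A
  Overlap: { 'a' }

Answer: Yes. P → S / P → A Y on { 'a' }; A → S S / A → S A on { 'a' }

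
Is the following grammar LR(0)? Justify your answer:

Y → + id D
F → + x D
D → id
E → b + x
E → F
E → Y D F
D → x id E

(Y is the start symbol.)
A grammar is LR(0) if no state in the canonical LR(0) collection has:
  - both a shift item (dot before a terminal) and a complete item (shift-reduce conflict), or
  - two or more complete items (reduce-reduce conflict; the accept item [Y' → Y .] counts as a complete item here).

Augment with Y' → Y and build the canonical LR(0) collection (I0 = CLOSURE({[Y' → . Y]}), then GOTO on every symbol after a dot until no new states appear). It has 20 states:
  I0: { [Y → . + id D], [Y' → . Y] }  — shift
  I1: { [Y → + . id D] }  — shift
  I2: { [Y' → Y .] }  — accept
  I3: { [D → . id], [D → . x id E], [Y → + id . D] }  — shift
  I4: { [Y → + id D .] }  — reduce
  I5: { [D → id .] }  — reduce
  I6: { [D → x . id E] }  — shift
  I7: { [D → x id . E], [E → . F], [E → . Y D F], [E → . b + x], [F → . + x D], [Y → . + id D] }  — shift
  I8: { [F → + . x D], [Y → + . id D] }  — shift
  I9: { [D → x id E .] }  — reduce
  I10: { [E → F .] }  — reduce
  I11: { [D → . id], [D → . x id E], [E → Y . D F] }  — shift
  I12: { [E → b . + x] }  — shift
  I13: { [E → b + . x] }  — shift
  I14: { [E → b + x .] }  — reduce
  I15: { [E → Y D . F], [F → . + x D] }  — shift
  I16: { [F → + . x D] }  — shift
  I17: { [E → Y D F .] }  — reduce
  I18: { [D → . id], [D → . x id E], [F → + x . D] }  — shift
  I19: { [F → + x D .] }  — reduce

Every state is either a pure shift/goto state or contains exactly one complete item and nothing to shift — no conflicts. The grammar is LR(0).

Answer: Yes, the grammar is LR(0)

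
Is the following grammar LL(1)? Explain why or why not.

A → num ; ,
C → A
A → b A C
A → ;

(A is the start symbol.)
Yes, the grammar is LL(1).

For A:
  PREDICT(A → num ';' ',') = { 'num' }
  PREDICT(A → b A C) = { 'b' }
  PREDICT(A → ';') = { ';' }
C has a single production, so nothing to check there.

All predict sets are disjoint. The grammar IS LL(1).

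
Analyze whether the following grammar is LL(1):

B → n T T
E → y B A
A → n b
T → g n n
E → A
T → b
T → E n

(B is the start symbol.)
Yes, the grammar is LL(1).

Relevant sets:
  FIRST(A) = { 'n' }
  FIRST(E) = { 'n', 'y' }

For E:
  PREDICT(E → y B A) = { 'y' }
  PREDICT(E → A) = { 'n' }
For T:
  PREDICT(T → g n n) = { 'g' }
  PREDICT(T → b) = { 'b' }
  PREDICT(T → E n) = { 'n', 'y' }
B, A have a single production, so nothing to check there.

All predict sets are disjoint. The grammar IS LL(1).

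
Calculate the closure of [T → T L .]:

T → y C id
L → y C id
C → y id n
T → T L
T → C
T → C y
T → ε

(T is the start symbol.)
To compute CLOSURE, for each item [A → α.Bβ] where B is a non-terminal, add [B → .γ] for all productions B → γ; repeat for the newly added items until nothing changes.

Start with: [T → T L .]
The dot is at the end, so nothing is added.

CLOSURE = { [T → T L .] }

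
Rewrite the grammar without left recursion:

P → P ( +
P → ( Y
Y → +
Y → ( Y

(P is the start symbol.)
P → ( Y P'
P' → ( + P'
P' → ε
Y → +
Y → ( Y

P is directly left-recursive. The standard transformation for
  A → A α₁ | ... | A α_m | β₁ | ... | β_n
is
  A  → β₁ A' | ... | β_n A'
  A' → α₁ A' | ... | α_m A' | ε

P → ( Y becomes P → ( Y P'
P → P ( + becomes P' → ( + P'
Add P' → ε

Productions for other non-terminals are unchanged:
  Y → +
  Y → ( Y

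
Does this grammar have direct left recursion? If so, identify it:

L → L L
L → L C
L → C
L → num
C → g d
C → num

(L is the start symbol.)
Direct left recursion occurs when N → N α for some non-terminal N (the right-hand side begins with the left-hand side itself).

L → L L: LEFT RECURSIVE (starts with L)
L → L C: LEFT RECURSIVE (starts with L)
L → C: starts with C
L → num: starts with num
C → g d: starts with g
C → num: starts with num

The grammar has direct left recursion on: L.

Answer: Yes, L is left-recursive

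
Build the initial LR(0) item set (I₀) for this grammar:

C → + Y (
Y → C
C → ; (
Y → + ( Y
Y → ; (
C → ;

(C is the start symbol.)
{ [C → . + Y (], [C → . ; (], [C → . ;], [C' → . C] }

First, augment the grammar with C' → C
I₀ = CLOSURE({ [C' → . C] }):
  [C' → . C] has the dot before C: add [C → . + Y (], [C → . ; (], [C → . ;]
No further items can be added.

I₀ = { [C → . + Y (], [C → . ; (], [C → . ;], [C' → . C] }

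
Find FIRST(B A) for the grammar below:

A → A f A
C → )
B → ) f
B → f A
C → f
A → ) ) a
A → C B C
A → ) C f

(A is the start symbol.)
{ ')', 'f' }

FIRST sets of the non-terminals involved (from the grammar, by fixed-point iteration):
  FIRST(B) = { ')', 'f' }

To compute FIRST(B A), process the symbols left to right:
Symbol B is a non-terminal. Add FIRST(B) \ {ε} = { ')', 'f' }
B is not nullable (ε ∉ FIRST(B)), so stop here.
FIRST(B A) = { ')', 'f' }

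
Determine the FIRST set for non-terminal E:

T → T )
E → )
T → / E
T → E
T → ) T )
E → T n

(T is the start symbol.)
{ ')', '/' }

To compute FIRST(E), examine every production with E on the left-hand side, reading each right-hand side left to right until a non-nullable symbol is reached.

FIRST sets of the other non-terminals involved (by the same procedure, iterated to a fixed point):
  FIRST(T) = { ')', '/' }

From E → ):
  - ')' is a terminal: add ')' and stop
From E → T n:
  - T is a non-terminal: add FIRST(T) \ {ε} = { ')', '/' }
    T is not nullable, so stop

Collecting: FIRST(E) = { ')', '/' }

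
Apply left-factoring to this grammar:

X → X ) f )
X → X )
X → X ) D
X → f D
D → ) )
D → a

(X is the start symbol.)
X → X ) X'
X' → f )
X' → ε
X' → D
X → f D
D → ) )
D → a

Left-factoring transforms A → αβ₁ | αβ₂ into A → αA' and A' → β₁ | β₂
(α is the longest common prefix among the alternatives). Repeat until
no nonterminal has two alternatives with a common prefix.

Round 1: X has alternatives sharing prefix 'X )'. Introduce X': X → X ) X'
  Add: X' → f )
  Add: X' → ε
  Add: X' → D

No remaining common prefixes — done.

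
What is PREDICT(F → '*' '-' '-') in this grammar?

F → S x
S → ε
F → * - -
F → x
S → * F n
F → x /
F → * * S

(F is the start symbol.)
PREDICT(F → '*' '-' '-') = (FIRST(RHS) \ {ε}) ∪ (FOLLOW(F) if ε ∈ FIRST(RHS), i.e. RHS ⇒* ε)
FIRST('*' '-' '-') = { '*' }
ε ∉ FIRST('*' '-' '-'), so FOLLOW(F) is not added.
PREDICT(F → '*' '-' '-') = { '*' }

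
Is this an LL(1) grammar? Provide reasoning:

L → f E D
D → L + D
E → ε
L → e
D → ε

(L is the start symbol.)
A grammar is LL(1) if for each non-terminal N with multiple productions, the predict sets of those productions are pairwise disjoint, where PREDICT(N → α) = (FIRST(α) \ {ε}) ∪ (FOLLOW(N) if α ⇒* ε).

Relevant sets:
  FIRST(L) = { 'e', 'f' }
  FOLLOW(D) = { $, '+' }

For L:
  PREDICT(L → f E D) = { 'f' }
  PREDICT(L → e) = { 'e' }
For D:
  PREDICT(D → L '+' D) = { 'e', 'f' }
  PREDICT(D → ε) = { $, '+' }
E has a single production, so nothing to check there.

All predict sets are disjoint. The grammar IS LL(1).

Answer: Yes, the grammar is LL(1).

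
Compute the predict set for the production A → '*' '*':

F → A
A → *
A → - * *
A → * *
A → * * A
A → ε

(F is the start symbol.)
PREDICT(A → '*' '*') = (FIRST(RHS) \ {ε}) ∪ (FOLLOW(A) if ε ∈ FIRST(RHS), i.e. RHS ⇒* ε)
FIRST('*' '*') = { '*' }
ε ∉ FIRST('*' '*'), so FOLLOW(A) is not added.
PREDICT(A → '*' '*') = { '*' }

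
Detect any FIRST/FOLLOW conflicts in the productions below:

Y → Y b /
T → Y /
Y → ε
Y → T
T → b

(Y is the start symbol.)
A FIRST/FOLLOW conflict occurs when a non-terminal N has a nullable alternative N → β (β ⇒* ε) and another alternative N → α with FIRST(α) ∩ FOLLOW(N) ≠ ∅: on such a lookahead the parser cannot decide between expanding α and letting N vanish via β.

Nullable non-terminals: Y.
FIRST sets used below: FIRST(Y) = { '/', 'b', ε }, FIRST(T) = { '/', 'b' }

Y: nullable alternative(s) Y → ε; FOLLOW(Y) = { $, '/', 'b' }
  Y → Y b /: FIRST \ {ε} = { '/', 'b' } — overlaps FOLLOW(Y) on { '/', 'b' }: CONFLICT
  Y → ε: FIRST \ {ε} = { } — this is the only nullable alternative, skip
  Y → T: FIRST \ {ε} = { '/', 'b' } — overlaps FOLLOW(Y) on { '/', 'b' }: CONFLICT

T has no nullable alternative, so no FIRST/FOLLOW check is needed there.

So the grammar has 2 FIRST/FOLLOW conflicts (marked CONFLICT above).

Answer: Yes. Y → Y b '/' with FOLLOW(Y) on { '/', 'b' }; Y → T with FOLLOW(Y) on { '/', 'b' }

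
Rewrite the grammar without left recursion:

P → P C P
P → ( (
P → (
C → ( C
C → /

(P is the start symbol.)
P → ( ( P'
P → ( P'
P' → C P P'
P' → ε
C → ( C
C → /

P is directly left-recursive. The standard transformation for
  A → A α₁ | ... | A α_m | β₁ | ... | β_n
is
  A  → β₁ A' | ... | β_n A'
  A' → α₁ A' | ... | α_m A' | ε

P → ( ( becomes P → ( ( P'
P → ( becomes P → ( P'
P → P C P becomes P' → C P P'
Add P' → ε

Productions for other non-terminals are unchanged:
  C → ( C
  C → /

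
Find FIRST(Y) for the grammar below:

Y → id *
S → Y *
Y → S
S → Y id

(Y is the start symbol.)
{ 'id' }

FIRST sets of the other non-terminals involved (by the same procedure, iterated to a fixed point):
  FIRST(S) = { 'id' }

From Y → id *:
  - id is a terminal: add 'id' and stop
From Y → S:
  - S is a non-terminal: add FIRST(S) \ {ε} = { 'id' }
    S is not nullable, so stop

Collecting: FIRST(Y) = { 'id' }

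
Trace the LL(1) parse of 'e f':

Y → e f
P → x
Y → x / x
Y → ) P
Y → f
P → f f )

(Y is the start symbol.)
LL(1) parsing maintains a stack (initially the start symbol over $) and the input. At each step: if the stack top is a terminal, match it against the current input token; if it is a non-terminal N, replace it with the RHS of M[N, lookahead] (the unique production whose predict set contains the lookahead).

Stack is shown with the top on the left.

Stack  Input  Action
--------------------
Y $    e f $  output Y → e f
e f $  e f $  match 'e'
f $    f $    match 'f'
$      $      accept

The string is accepted.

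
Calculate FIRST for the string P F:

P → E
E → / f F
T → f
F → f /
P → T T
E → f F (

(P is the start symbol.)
FIRST sets of the non-terminals involved (from the grammar, by fixed-point iteration):
  FIRST(P) = { '/', 'f' }

To compute FIRST(P F), process the symbols left to right:
Symbol P is a non-terminal. Add FIRST(P) \ {ε} = { '/', 'f' }
P is not nullable (ε ∉ FIRST(P)), so stop here.
FIRST(P F) = { '/', 'f' }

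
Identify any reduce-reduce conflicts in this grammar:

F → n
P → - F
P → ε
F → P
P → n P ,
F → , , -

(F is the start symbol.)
A reduce-reduce conflict occurs when an LR(0) state has two complete items [A → α .] and [B → β .] — both call for a reduction, and with no lookahead the parser cannot choose between them.

Augment with F' → F and build the canonical LR(0) collection (I0 = CLOSURE({[F' → . F]}), then GOTO on every symbol after a dot until no new states appear). It has 12 states:
  I0: { [F → . , , -], [F → . P], [F → . n], [F' → . F], [P → . - F], [P → . n P ,], [P → .] }  — shift, reduce
  I1: { [F → , . , -] }  — shift
  I2: { [F → . , , -], [F → . P], [F → . n], [P → - . F], [P → . - F], [P → . n P ,], [P → .] }  — shift, reduce
  I3: { [F' → F .] }  — accept
  I4: { [F → P .] }  — reduce
  I5: { [F → n .], [P → . - F], [P → . n P ,], [P → .], [P → n . P ,] }  — shift, 2 reduces
  I6: { [P → n P . ,] }  — shift
  I7: { [P → . - F], [P → . n P ,], [P → .], [P → n . P ,] }  — shift, reduce
  I8: { [P → n P , .] }  — reduce
  I9: { [P → - F .] }  — reduce
  I10: { [F → , , . -] }  — shift
  I11: { [F → , , - .] }  — reduce

I5 contains complete items [F → n .], [P → .] — reduce-reduce conflict.

Answer: Yes — I5: [F → n .] vs [P → .]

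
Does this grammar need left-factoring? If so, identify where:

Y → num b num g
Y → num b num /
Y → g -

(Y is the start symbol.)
Left-factoring is needed when two productions for the same non-terminal
share a common prefix on the right-hand side.

Productions for Y:
  Y → num b num g
  Y → num b num /
  Y → g -

Found common prefix 'num b num' in productions for Y

Answer: Yes, Y has productions with common prefix 'num b num'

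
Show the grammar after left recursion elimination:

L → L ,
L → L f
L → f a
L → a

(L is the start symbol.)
L → f a L'
L → a L'
L' → , L'
L' → f L'
L' → ε

L is directly left-recursive. The standard transformation for
  A → A α₁ | ... | A α_m | β₁ | ... | β_n
is
  A  → β₁ A' | ... | β_n A'
  A' → α₁ A' | ... | α_m A' | ε

L → f a becomes L → f a L'
L → a becomes L → a L'
L → L , becomes L' → , L'
L → L f becomes L' → f L'
Add L' → ε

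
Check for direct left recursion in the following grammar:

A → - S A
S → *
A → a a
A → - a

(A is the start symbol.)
No direct left recursion

A → - S A: starts with '-'
S → *: starts with '*'
A → a a: starts with a
A → - a: starts with '-'

No direct left recursion found.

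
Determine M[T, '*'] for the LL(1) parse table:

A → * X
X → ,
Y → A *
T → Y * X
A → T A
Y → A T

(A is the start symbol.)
To find M[T, '*'], we find productions for T where '*' is in the predict set (PREDICT(N → α) = (FIRST(α) \ {ε}) ∪ (FOLLOW(N) if α ⇒* ε)).

Relevant sets:
  FIRST(Y) = { '*' }

T → Y * X: PREDICT = { '*' }
  '*' is in predict set, so this production goes in M[T, '*']

M[T, '*'] = T → Y * X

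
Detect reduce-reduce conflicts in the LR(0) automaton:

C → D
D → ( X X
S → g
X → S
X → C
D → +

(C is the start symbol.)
No reduce-reduce conflicts

A reduce-reduce conflict occurs when an LR(0) state has two complete items [A → α .] and [B → β .] — both call for a reduction, and with no lookahead the parser cannot choose between them.

Augment with C' → C and build the canonical LR(0) collection (I0 = CLOSURE({[C' → . C]}), then GOTO on every symbol after a dot until no new states appear). It has 10 states:
  I0: { [C → . D], [C' → . C], [D → . ( X X], [D → . +] }  — shift
  I1: { [C → . D], [D → ( . X X], [D → . ( X X], [D → . +], [S → . g], [X → . C], [X → . S] }  — shift
  I2: { [D → + .] }  — reduce
  I3: { [C' → C .] }  — accept
  I4: { [C → D .] }  — reduce
  I5: { [X → C .] }  — reduce
  I6: { [X → S .] }  — reduce
  I7: { [C → . D], [D → ( X . X], [D → . ( X X], [D → . +], [S → . g], [X → . C], [X → . S] }  — shift
  I8: { [S → g .] }  — reduce
  I9: { [D → ( X X .] }  — reduce

No state contains more than one complete item.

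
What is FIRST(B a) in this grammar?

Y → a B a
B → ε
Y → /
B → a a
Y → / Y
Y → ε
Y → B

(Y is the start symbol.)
{ 'a' }

FIRST sets of the non-terminals involved (from the grammar, by fixed-point iteration):
  FIRST(B) = { 'a', ε }

To compute FIRST(B a), process the symbols left to right:
Symbol B is a non-terminal. Add FIRST(B) \ {ε} = { 'a' }
B is nullable (ε ∈ FIRST(B)), continue to the next symbol.
Symbol a is a terminal. Add 'a' and stop.
FIRST(B a) = { 'a' }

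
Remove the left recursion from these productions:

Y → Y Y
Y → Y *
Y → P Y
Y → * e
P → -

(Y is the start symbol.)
Y → P Y Y'
Y → * e Y'
Y' → Y Y'
Y' → * Y'
Y' → ε
P → -

Y is directly left-recursive. The standard transformation for
  A → A α₁ | ... | A α_m | β₁ | ... | β_n
is
  A  → β₁ A' | ... | β_n A'
  A' → α₁ A' | ... | α_m A' | ε

Y → P Y becomes Y → P Y Y'
Y → * e becomes Y → * e Y'
Y → Y Y becomes Y' → Y Y'
Y → Y * becomes Y' → * Y'
Add Y' → ε

Productions for other non-terminals are unchanged:
  P → -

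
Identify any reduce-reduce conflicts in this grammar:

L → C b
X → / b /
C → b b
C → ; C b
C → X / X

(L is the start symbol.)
Augment with L' → L and build the canonical LR(0) collection (I0 = CLOSURE({[L' → . L]}), then GOTO on every symbol after a dot until no new states appear). It has 15 states:
  I0: { [C → . ; C b], [C → . X / X], [C → . b b], [L → . C b], [L' → . L], [X → . / b /] }  — shift
  I1: { [X → / . b /] }  — shift
  I2: { [C → . ; C b], [C → . X / X], [C → . b b], [C → ; . C b], [X → . / b /] }  — shift
  I3: { [L → C . b] }  — shift
  I4: { [L' → L .] }  — accept
  I5: { [C → X . / X] }  — shift
  I6: { [C → b . b] }  — shift
  I7: { [C → b b .] }  — reduce
  I8: { [C → X / . X], [X → . / b /] }  — shift
  I9: { [C → X / X .] }  — reduce
  I10: { [L → C b .] }  — reduce
  I11: { [C → ; C . b] }  — shift
  I12: { [C → ; C b .] }  — reduce
  I13: { [X → / b . /] }  — shift
  I14: { [X → / b / .] }  — reduce

No state contains more than one complete item.

Answer: No reduce-reduce conflicts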